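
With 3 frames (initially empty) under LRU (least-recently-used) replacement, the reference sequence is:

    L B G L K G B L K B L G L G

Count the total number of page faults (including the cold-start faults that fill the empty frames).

8

L: fault, frames {L}
B: fault, frames {L,B}
G: fault, frames {L,B,G}
L: hit
K: fault, evict B, frames {G,L,K}
G: hit
B: fault, evict L, frames {K,G,B}
L: fault, evict K, frames {G,B,L}
K: fault, evict G, frames {B,L,K}
B: hit
L: hit
G: fault, evict K, frames {B,L,G}
L: hit
G: hit
Page faults: 8.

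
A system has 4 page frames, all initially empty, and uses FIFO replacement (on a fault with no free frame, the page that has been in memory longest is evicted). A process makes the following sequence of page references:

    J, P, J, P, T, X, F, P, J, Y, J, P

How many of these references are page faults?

8

J → miss, frames [J]
P → miss, frames [J, P]
J → hit
P → hit
T → miss, frames [J, P, T]
X → miss, frames [J, P, T, X]
F → miss, evict J, frames [P, T, X, F]
P → hit
J → miss, evict P, frames [T, X, F, J]
Y → miss, evict T, frames [X, F, J, Y]
J → hit
P → miss, evict X, frames [F, J, Y, P]
Page faults: 8.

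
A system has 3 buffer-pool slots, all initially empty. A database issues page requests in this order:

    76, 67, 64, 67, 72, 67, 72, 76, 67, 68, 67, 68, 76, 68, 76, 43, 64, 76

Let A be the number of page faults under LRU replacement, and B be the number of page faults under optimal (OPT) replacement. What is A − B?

Under LRU: F F F . F . . F . F . . . . . F F . → 8 faults.
Under OPT: F F F . F . . . . F . . . . . F F . → 7 faults.
A − B = 8 − 7 = 1.

1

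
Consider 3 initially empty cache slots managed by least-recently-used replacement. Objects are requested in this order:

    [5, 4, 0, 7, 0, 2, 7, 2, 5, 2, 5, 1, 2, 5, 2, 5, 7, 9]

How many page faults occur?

5 -> fault, frames [5]
4 -> fault, frames [5, 4]
0 -> fault, frames [5, 4, 0]
7 -> fault, evict 5, frames [4, 0, 7]
0 -> hit
2 -> fault, evict 4, frames [7, 0, 2]
7 -> hit
2 -> hit
5 -> fault, evict 0, frames [7, 2, 5]
2 -> hit
5 -> hit
1 -> fault, evict 7, frames [2, 5, 1]
2 -> hit
5 -> hit
2 -> hit
5 -> hit
7 -> fault, evict 1, frames [2, 5, 7]
9 -> fault, evict 2, frames [5, 7, 9]
Page faults: 9.

9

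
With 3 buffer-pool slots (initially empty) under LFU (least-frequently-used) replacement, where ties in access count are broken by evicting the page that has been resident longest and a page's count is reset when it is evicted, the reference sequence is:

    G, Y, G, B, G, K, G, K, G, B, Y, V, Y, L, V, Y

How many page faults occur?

G: fault, frames (G)
Y: fault, frames (G Y)
G: hit
B: fault, frames (G Y B)
G: hit
K: fault, evict Y, frames (G B K)
G: hit
K: hit
G: hit
B: hit
Y: fault, evict B, frames (G K Y)
V: fault, evict Y, frames (G K V)
Y: fault, evict V, frames (G K Y)
L: fault, evict Y, frames (G K L)
V: fault, evict L, frames (G K V)
Y: fault, evict V, frames (G K Y)
Page faults: 10.

10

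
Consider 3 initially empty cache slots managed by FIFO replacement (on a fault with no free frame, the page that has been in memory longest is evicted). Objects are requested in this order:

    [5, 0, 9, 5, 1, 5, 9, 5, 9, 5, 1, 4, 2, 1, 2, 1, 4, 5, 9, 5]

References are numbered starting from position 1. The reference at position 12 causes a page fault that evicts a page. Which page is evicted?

pos 1: 5 → fault, frames {5}
pos 2: 0 → fault, frames {5,0}
pos 3: 9 → fault, frames {5,0,9}
pos 4: 5 → hit
pos 5: 1 → fault, evict 5, frames {0,9,1}
pos 6: 5 → fault, evict 0, frames {9,1,5}
pos 7: 9 → hit
pos 8: 5 → hit
pos 9: 9 → hit
pos 10: 5 → hit
pos 11: 1 → hit
pos 12: 4 → fault, evict 9, frames {1,5,4}
At position 12, page 9 is evicted.

9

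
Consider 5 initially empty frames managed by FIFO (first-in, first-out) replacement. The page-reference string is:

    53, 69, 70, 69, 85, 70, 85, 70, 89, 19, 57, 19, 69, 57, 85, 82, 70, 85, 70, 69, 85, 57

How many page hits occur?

53 -> miss, frames {53}
69 -> miss, frames {53,69}
70 -> miss, frames {53,69,70}
69 -> hit
85 -> miss, frames {53,69,70,85}
70 -> hit
85 -> hit
70 -> hit
89 -> miss, frames {53,69,70,85,89}
19 -> miss, evict 53, frames {69,70,85,89,19}
57 -> miss, evict 69, frames {70,85,89,19,57}
19 -> hit
69 -> miss, evict 70, frames {85,89,19,57,69}
57 -> hit
85 -> hit
82 -> miss, evict 85, frames {89,19,57,69,82}
70 -> miss, evict 89, frames {19,57,69,82,70}
85 -> miss, evict 19, frames {57,69,82,70,85}
70 -> hit
69 -> hit
85 -> hit
57 -> hit
Hits: 11.

11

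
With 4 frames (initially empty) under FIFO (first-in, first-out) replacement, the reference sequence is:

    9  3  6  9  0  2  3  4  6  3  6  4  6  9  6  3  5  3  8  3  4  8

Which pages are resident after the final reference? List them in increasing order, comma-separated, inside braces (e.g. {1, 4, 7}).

{3, 4, 5, 8}

9 -> fault, frames {9}
3 -> fault, frames {9,3}
6 -> fault, frames {9,3,6}
9 -> hit
0 -> fault, frames {9,3,6,0}
2 -> fault, evict 9, frames {3,6,0,2}
3 -> hit
4 -> fault, evict 3, frames {6,0,2,4}
6 -> hit
3 -> fault, evict 6, frames {0,2,4,3}
6 -> fault, evict 0, frames {2,4,3,6}
4 -> hit
6 -> hit
9 -> fault, evict 2, frames {4,3,6,9}
6 -> hit
3 -> hit
5 -> fault, evict 4, frames {3,6,9,5}
3 -> hit
8 -> fault, evict 3, frames {6,9,5,8}
3 -> fault, evict 6, frames {9,5,8,3}
4 -> fault, evict 9, frames {5,8,3,4}
8 -> hit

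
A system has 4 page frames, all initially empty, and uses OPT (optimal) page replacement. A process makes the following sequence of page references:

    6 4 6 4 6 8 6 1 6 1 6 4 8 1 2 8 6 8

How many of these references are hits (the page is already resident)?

13

6: miss, frames [6]
4: miss, frames [6, 4]
6: hit
4: hit
6: hit
8: miss, frames [6, 4, 8]
6: hit
1: miss, frames [6, 4, 8, 1]
6: hit
1: hit
6: hit
4: hit
8: hit
1: hit
2: miss, evict 1, frames [6, 4, 8, 2]
8: hit
6: hit
8: hit
Hits: 13.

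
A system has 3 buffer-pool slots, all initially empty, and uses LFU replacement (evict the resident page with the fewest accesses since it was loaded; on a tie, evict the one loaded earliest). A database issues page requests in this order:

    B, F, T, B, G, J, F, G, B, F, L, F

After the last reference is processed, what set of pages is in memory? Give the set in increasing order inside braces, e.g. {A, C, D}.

{B, F, L}

B → fault, frames [B]
F → fault, frames [B, F]
T → fault, frames [B, F, T]
B → hit
G → fault, evict F, frames [B, T, G]
J → fault, evict T, frames [B, G, J]
F → fault, evict G, frames [B, J, F]
G → fault, evict J, frames [B, F, G]
B → hit
F → hit
L → fault, evict G, frames [B, F, L]
F → hit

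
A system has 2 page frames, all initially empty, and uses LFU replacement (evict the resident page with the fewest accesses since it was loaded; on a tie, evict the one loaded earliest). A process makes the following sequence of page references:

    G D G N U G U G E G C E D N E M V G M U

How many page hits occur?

6

G: miss, frames {G}
D: miss, frames {G,D}
G: hit
N: miss, evict D, frames {G,N}
U: miss, evict N, frames {G,U}
G: hit
U: hit
G: hit
E: miss, evict U, frames {G,E}
G: hit
C: miss, evict E, frames {G,C}
E: miss, evict C, frames {G,E}
D: miss, evict E, frames {G,D}
N: miss, evict D, frames {G,N}
E: miss, evict N, frames {G,E}
M: miss, evict E, frames {G,M}
V: miss, evict M, frames {G,V}
G: hit
M: miss, evict V, frames {G,M}
U: miss, evict M, frames {G,U}
Hits: 6.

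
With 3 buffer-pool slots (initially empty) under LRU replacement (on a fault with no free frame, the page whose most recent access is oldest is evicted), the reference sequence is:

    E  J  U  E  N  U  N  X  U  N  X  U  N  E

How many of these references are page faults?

E -> fault, frames (E)
J -> fault, frames (E J)
U -> fault, frames (E J U)
E -> hit
N -> fault, evict J, frames (U E N)
U -> hit
N -> hit
X -> fault, evict E, frames (U N X)
U -> hit
N -> hit
X -> hit
U -> hit
N -> hit
E -> fault, evict X, frames (U N E)
Page faults: 6.

6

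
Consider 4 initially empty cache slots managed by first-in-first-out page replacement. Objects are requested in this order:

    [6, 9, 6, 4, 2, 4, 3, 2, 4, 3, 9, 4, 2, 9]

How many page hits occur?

6 → fault, frames (6)
9 → fault, frames (6 9)
6 → hit
4 → fault, frames (6 9 4)
2 → fault, frames (6 9 4 2)
4 → hit
3 → fault, evict 6, frames (9 4 2 3)
2 → hit
4 → hit
3 → hit
9 → hit
4 → hit
2 → hit
9 → hit
Hits: 9.

9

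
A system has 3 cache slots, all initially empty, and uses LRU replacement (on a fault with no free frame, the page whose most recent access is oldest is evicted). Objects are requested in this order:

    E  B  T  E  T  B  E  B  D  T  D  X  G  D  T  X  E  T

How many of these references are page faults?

E → miss, frames [E]
B → miss, frames [E, B]
T → miss, frames [E, B, T]
E → hit
T → hit
B → hit
E → hit
B → hit
D → miss, evict T, frames [E, B, D]
T → miss, evict E, frames [B, D, T]
D → hit
X → miss, evict B, frames [T, D, X]
G → miss, evict T, frames [D, X, G]
D → hit
T → miss, evict X, frames [G, D, T]
X → miss, evict G, frames [D, T, X]
E → miss, evict D, frames [T, X, E]
T → hit
Page faults: 10.

10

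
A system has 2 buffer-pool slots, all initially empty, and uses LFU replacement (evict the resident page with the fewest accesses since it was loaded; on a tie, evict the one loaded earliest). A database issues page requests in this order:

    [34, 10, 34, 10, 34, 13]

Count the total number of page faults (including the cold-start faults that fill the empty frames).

34 -> fault, frames {34}
10 -> fault, frames {34,10}
34 -> hit
10 -> hit
34 -> hit
13 -> fault, evict 10, frames {34,13}
Page faults: 3.

3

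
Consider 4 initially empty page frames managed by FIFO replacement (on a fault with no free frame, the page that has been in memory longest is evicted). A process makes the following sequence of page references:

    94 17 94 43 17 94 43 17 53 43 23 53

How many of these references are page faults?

94 → miss, frames (94)
17 → miss, frames (94 17)
94 → hit
43 → miss, frames (94 17 43)
17 → hit
94 → hit
43 → hit
17 → hit
53 → miss, frames (94 17 43 53)
43 → hit
23 → miss, evict 94, frames (17 43 53 23)
53 → hit
Page faults: 5.

5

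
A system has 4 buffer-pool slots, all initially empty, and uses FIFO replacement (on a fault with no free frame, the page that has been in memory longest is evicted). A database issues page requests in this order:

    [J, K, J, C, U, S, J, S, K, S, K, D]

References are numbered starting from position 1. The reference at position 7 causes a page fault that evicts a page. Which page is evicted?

pos 1: J → fault, frames [J]
pos 2: K → fault, frames [J, K]
pos 3: J → hit
pos 4: C → fault, frames [J, K, C]
pos 5: U → fault, frames [J, K, C, U]
pos 6: S → fault, evict J, frames [K, C, U, S]
pos 7: J → fault, evict K, frames [C, U, S, J]
At position 7, page K is evicted.

K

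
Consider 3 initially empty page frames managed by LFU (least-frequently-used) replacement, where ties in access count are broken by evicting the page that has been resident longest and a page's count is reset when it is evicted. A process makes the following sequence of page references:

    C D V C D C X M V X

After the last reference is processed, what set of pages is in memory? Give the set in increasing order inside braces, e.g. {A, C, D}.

C -> miss, frames [C]
D -> miss, frames [C, D]
V -> miss, frames [C, D, V]
C -> hit
D -> hit
C -> hit
X -> miss, evict V, frames [C, D, X]
M -> miss, evict X, frames [C, D, M]
V -> miss, evict M, frames [C, D, V]
X -> miss, evict V, frames [C, D, X]

{C, D, X}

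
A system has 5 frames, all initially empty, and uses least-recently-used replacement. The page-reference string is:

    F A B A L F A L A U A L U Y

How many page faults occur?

F -> miss, frames (F)
A -> miss, frames (F A)
B -> miss, frames (F A B)
A -> hit
L -> miss, frames (F B A L)
F -> hit
A -> hit
L -> hit
A -> hit
U -> miss, frames (B F L A U)
A -> hit
L -> hit
U -> hit
Y -> miss, evict B, frames (F A L U Y)
Page faults: 6.

6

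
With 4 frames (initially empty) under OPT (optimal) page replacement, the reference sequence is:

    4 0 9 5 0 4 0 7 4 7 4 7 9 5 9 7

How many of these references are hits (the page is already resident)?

4 -> miss, frames [4]
0 -> miss, frames [4, 0]
9 -> miss, frames [4, 0, 9]
5 -> miss, frames [4, 0, 9, 5]
0 -> hit
4 -> hit
0 -> hit
7 -> miss, evict 0, frames [4, 9, 5, 7]
4 -> hit
7 -> hit
4 -> hit
7 -> hit
9 -> hit
5 -> hit
9 -> hit
7 -> hit
Hits: 11.

11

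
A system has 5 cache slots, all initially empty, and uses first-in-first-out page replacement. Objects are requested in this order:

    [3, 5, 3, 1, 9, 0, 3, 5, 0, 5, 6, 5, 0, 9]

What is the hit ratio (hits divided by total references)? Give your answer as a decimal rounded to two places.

0.57

3 -> fault, frames [3]
5 -> fault, frames [3, 5]
3 -> hit
1 -> fault, frames [3, 5, 1]
9 -> fault, frames [3, 5, 1, 9]
0 -> fault, frames [3, 5, 1, 9, 0]
3 -> hit
5 -> hit
0 -> hit
5 -> hit
6 -> fault, evict 3, frames [5, 1, 9, 0, 6]
5 -> hit
0 -> hit
9 -> hit
Hits: 8 of 14 references → 8/14 = 0.5714.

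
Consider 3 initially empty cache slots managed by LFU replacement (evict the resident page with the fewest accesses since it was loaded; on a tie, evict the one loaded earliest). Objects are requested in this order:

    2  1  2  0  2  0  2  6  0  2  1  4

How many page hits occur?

6

2 → miss, frames {2}
1 → miss, frames {2,1}
2 → hit
0 → miss, frames {2,1,0}
2 → hit
0 → hit
2 → hit
6 → miss, evict 1, frames {2,0,6}
0 → hit
2 → hit
1 → miss, evict 6, frames {2,0,1}
4 → miss, evict 1, frames {2,0,4}
Hits: 6.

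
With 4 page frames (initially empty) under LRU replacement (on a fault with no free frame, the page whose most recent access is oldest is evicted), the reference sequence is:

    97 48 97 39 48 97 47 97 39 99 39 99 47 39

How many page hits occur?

9

97 → miss, frames (97)
48 → miss, frames (97 48)
97 → hit
39 → miss, frames (48 97 39)
48 → hit
97 → hit
47 → miss, frames (39 48 97 47)
97 → hit
39 → hit
99 → miss, evict 48, frames (47 97 39 99)
39 → hit
99 → hit
47 → hit
39 → hit
Hits: 9.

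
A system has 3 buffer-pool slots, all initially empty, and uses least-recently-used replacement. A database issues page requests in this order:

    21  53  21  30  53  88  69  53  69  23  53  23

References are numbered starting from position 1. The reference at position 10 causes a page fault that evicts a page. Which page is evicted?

88

pos 1: 21 -> miss, frames [21]
pos 2: 53 -> miss, frames [21, 53]
pos 3: 21 -> hit
pos 4: 30 -> miss, frames [53, 21, 30]
pos 5: 53 -> hit
pos 6: 88 -> miss, evict 21, frames [30, 53, 88]
pos 7: 69 -> miss, evict 30, frames [53, 88, 69]
pos 8: 53 -> hit
pos 9: 69 -> hit
pos 10: 23 -> miss, evict 88, frames [53, 69, 23]
At position 10, page 88 is evicted.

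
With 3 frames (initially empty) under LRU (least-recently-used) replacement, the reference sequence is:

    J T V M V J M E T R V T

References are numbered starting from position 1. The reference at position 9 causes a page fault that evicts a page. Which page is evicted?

pos 1: J -> fault, frames {J}
pos 2: T -> fault, frames {J,T}
pos 3: V -> fault, frames {J,T,V}
pos 4: M -> fault, evict J, frames {T,V,M}
pos 5: V -> hit
pos 6: J -> fault, evict T, frames {M,V,J}
pos 7: M -> hit
pos 8: E -> fault, evict V, frames {J,M,E}
pos 9: T -> fault, evict J, frames {M,E,T}
At position 9, page J is evicted.

J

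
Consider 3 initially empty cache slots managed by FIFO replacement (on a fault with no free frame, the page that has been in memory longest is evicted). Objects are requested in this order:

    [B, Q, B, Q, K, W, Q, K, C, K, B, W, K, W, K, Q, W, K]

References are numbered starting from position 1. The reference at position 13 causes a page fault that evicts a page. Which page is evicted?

pos 1: B -> fault, frames [B]
pos 2: Q -> fault, frames [B, Q]
pos 3: B -> hit
pos 4: Q -> hit
pos 5: K -> fault, frames [B, Q, K]
pos 6: W -> fault, evict B, frames [Q, K, W]
pos 7: Q -> hit
pos 8: K -> hit
pos 9: C -> fault, evict Q, frames [K, W, C]
pos 10: K -> hit
pos 11: B -> fault, evict K, frames [W, C, B]
pos 12: W -> hit
pos 13: K -> fault, evict W, frames [C, B, K]
At position 13, page W is evicted.

W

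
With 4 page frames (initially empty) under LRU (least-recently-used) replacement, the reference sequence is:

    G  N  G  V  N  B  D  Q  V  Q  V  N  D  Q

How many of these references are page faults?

G → miss, frames {G}
N → miss, frames {G,N}
G → hit
V → miss, frames {N,G,V}
N → hit
B → miss, frames {G,V,N,B}
D → miss, evict G, frames {V,N,B,D}
Q → miss, evict V, frames {N,B,D,Q}
V → miss, evict N, frames {B,D,Q,V}
Q → hit
V → hit
N → miss, evict B, frames {D,Q,V,N}
D → hit
Q → hit
Page faults: 8.

8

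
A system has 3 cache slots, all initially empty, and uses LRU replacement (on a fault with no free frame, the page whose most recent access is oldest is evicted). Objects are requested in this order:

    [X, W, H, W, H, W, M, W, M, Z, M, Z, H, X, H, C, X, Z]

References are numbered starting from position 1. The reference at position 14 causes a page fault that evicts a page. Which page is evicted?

M

pos 1: X: miss, frames (X)
pos 2: W: miss, frames (X W)
pos 3: H: miss, frames (X W H)
pos 4: W: hit
pos 5: H: hit
pos 6: W: hit
pos 7: M: miss, evict X, frames (H W M)
pos 8: W: hit
pos 9: M: hit
pos 10: Z: miss, evict H, frames (W M Z)
pos 11: M: hit
pos 12: Z: hit
pos 13: H: miss, evict W, frames (M Z H)
pos 14: X: miss, evict M, frames (Z H X)
At position 14, page M is evicted.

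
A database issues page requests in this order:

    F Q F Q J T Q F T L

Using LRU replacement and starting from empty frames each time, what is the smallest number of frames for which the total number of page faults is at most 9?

2

f=1: 10 faults
f=2: 8 faults
f=3: 6 faults
f=4: 5 faults
f=5: 5 faults
Smallest f with faults ≤ 9 is 2.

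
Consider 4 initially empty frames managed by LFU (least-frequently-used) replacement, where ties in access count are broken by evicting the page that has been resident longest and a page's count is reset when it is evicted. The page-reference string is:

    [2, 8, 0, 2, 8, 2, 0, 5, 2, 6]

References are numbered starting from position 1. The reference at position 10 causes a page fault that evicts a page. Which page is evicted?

5

pos 1: 2: miss, frames (2)
pos 2: 8: miss, frames (2 8)
pos 3: 0: miss, frames (2 8 0)
pos 4: 2: hit
pos 5: 8: hit
pos 6: 2: hit
pos 7: 0: hit
pos 8: 5: miss, frames (2 8 0 5)
pos 9: 2: hit
pos 10: 6: miss, evict 5, frames (2 8 0 6)
At position 10, page 5 is evicted.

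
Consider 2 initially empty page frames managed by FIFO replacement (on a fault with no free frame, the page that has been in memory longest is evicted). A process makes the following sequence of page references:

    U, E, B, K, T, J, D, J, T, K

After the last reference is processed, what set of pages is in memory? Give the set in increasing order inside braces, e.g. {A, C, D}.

{K, T}

U → fault, frames [U]
E → fault, frames [U, E]
B → fault, evict U, frames [E, B]
K → fault, evict E, frames [B, K]
T → fault, evict B, frames [K, T]
J → fault, evict K, frames [T, J]
D → fault, evict T, frames [J, D]
J → hit
T → fault, evict J, frames [D, T]
K → fault, evict D, frames [T, K]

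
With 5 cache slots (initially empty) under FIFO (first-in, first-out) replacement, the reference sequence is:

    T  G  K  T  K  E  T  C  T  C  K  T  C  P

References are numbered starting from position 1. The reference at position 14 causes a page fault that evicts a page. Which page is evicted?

T

pos 1: T → fault, frames (T)
pos 2: G → fault, frames (T G)
pos 3: K → fault, frames (T G K)
pos 4: T → hit
pos 5: K → hit
pos 6: E → fault, frames (T G K E)
pos 7: T → hit
pos 8: C → fault, frames (T G K E C)
pos 9: T → hit
pos 10: C → hit
pos 11: K → hit
pos 12: T → hit
pos 13: C → hit
pos 14: P → fault, evict T, frames (G K E C P)
At position 14, page T is evicted.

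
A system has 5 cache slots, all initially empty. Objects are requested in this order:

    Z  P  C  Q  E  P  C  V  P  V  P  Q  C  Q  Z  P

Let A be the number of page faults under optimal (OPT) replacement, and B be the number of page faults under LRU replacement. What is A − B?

-1

Under OPT: F F F F F . . F . . . . . . . . → 6 faults.
Under LRU: F F F F F . . F . . . . . . F . → 7 faults.
A − B = 6 − 7 = -1.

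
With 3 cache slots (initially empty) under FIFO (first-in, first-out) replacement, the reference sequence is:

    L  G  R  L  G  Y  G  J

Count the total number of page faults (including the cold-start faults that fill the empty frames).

L -> fault, frames (L)
G -> fault, frames (L G)
R -> fault, frames (L G R)
L -> hit
G -> hit
Y -> fault, evict L, frames (G R Y)
G -> hit
J -> fault, evict G, frames (R Y J)
Page faults: 5.

5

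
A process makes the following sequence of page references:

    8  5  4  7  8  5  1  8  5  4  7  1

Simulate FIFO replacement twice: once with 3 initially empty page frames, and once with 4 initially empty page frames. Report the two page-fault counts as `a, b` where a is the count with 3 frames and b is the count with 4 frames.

3 frames: F F F F F F F . . F F . → 9 faults.
4 frames: F F F F . . F F F F F F → 10 faults.
10 > 9: adding a frame increased faults — Belady's anomaly.

9, 10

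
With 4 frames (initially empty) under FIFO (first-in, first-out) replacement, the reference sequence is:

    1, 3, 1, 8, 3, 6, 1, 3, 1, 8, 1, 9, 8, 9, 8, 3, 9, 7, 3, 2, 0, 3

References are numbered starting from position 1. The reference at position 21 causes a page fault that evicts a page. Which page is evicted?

9

pos 1: 1 -> miss, frames {1}
pos 2: 3 -> miss, frames {1,3}
pos 3: 1 -> hit
pos 4: 8 -> miss, frames {1,3,8}
pos 5: 3 -> hit
pos 6: 6 -> miss, frames {1,3,8,6}
pos 7: 1 -> hit
pos 8: 3 -> hit
pos 9: 1 -> hit
pos 10: 8 -> hit
pos 11: 1 -> hit
pos 12: 9 -> miss, evict 1, frames {3,8,6,9}
pos 13: 8 -> hit
pos 14: 9 -> hit
pos 15: 8 -> hit
pos 16: 3 -> hit
pos 17: 9 -> hit
pos 18: 7 -> miss, evict 3, frames {8,6,9,7}
pos 19: 3 -> miss, evict 8, frames {6,9,7,3}
pos 20: 2 -> miss, evict 6, frames {9,7,3,2}
pos 21: 0 -> miss, evict 9, frames {7,3,2,0}
At position 21, page 9 is evicted.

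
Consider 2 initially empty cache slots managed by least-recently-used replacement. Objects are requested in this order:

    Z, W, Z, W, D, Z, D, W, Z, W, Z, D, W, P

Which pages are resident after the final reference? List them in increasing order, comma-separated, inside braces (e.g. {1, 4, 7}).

{P, W}

Z → miss, frames (Z)
W → miss, frames (Z W)
Z → hit
W → hit
D → miss, evict Z, frames (W D)
Z → miss, evict W, frames (D Z)
D → hit
W → miss, evict Z, frames (D W)
Z → miss, evict D, frames (W Z)
W → hit
Z → hit
D → miss, evict W, frames (Z D)
W → miss, evict Z, frames (D W)
P → miss, evict D, frames (W P)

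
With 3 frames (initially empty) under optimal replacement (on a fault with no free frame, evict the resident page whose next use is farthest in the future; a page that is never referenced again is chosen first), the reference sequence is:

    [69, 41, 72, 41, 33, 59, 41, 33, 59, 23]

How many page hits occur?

4

69 → miss, frames (69)
41 → miss, frames (69 41)
72 → miss, frames (69 41 72)
41 → hit
33 → miss, evict 72, frames (69 41 33)
59 → miss, evict 69, frames (41 33 59)
41 → hit
33 → hit
59 → hit
23 → miss, evict 59, frames (41 33 23)
Hits: 4.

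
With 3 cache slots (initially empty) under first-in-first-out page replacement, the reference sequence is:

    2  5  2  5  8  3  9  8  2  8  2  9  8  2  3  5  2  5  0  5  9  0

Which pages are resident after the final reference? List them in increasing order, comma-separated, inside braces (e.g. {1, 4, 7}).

{0, 2, 9}

2 -> miss, frames [2]
5 -> miss, frames [2, 5]
2 -> hit
5 -> hit
8 -> miss, frames [2, 5, 8]
3 -> miss, evict 2, frames [5, 8, 3]
9 -> miss, evict 5, frames [8, 3, 9]
8 -> hit
2 -> miss, evict 8, frames [3, 9, 2]
8 -> miss, evict 3, frames [9, 2, 8]
2 -> hit
9 -> hit
8 -> hit
2 -> hit
3 -> miss, evict 9, frames [2, 8, 3]
5 -> miss, evict 2, frames [8, 3, 5]
2 -> miss, evict 8, frames [3, 5, 2]
5 -> hit
0 -> miss, evict 3, frames [5, 2, 0]
5 -> hit
9 -> miss, evict 5, frames [2, 0, 9]
0 -> hit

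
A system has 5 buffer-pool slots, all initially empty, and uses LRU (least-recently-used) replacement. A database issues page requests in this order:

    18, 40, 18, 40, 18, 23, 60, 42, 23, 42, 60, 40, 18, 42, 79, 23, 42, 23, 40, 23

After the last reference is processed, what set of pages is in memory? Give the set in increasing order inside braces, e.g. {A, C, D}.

18 -> miss, frames (18)
40 -> miss, frames (18 40)
18 -> hit
40 -> hit
18 -> hit
23 -> miss, frames (40 18 23)
60 -> miss, frames (40 18 23 60)
42 -> miss, frames (40 18 23 60 42)
23 -> hit
42 -> hit
60 -> hit
40 -> hit
18 -> hit
42 -> hit
79 -> miss, evict 23, frames (60 40 18 42 79)
23 -> miss, evict 60, frames (40 18 42 79 23)
42 -> hit
23 -> hit
40 -> hit
23 -> hit

{18, 23, 40, 42, 79}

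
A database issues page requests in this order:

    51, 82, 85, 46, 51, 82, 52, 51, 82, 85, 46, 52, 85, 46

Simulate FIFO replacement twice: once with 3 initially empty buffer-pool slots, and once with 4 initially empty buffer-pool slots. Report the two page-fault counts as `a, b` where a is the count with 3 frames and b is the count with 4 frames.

3 frames: F F F F F F F . . F F . . . → 9 faults.
4 frames: F F F F . . F F F F F F . . → 10 faults.
10 > 9: adding a frame increased faults — Belady's anomaly.

9, 10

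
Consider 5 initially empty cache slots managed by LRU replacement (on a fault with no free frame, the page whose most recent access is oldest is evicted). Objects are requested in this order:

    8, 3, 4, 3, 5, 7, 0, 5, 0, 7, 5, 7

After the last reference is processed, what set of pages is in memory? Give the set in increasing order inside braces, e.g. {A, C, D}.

{0, 3, 4, 5, 7}

8 -> miss, frames [8]
3 -> miss, frames [8, 3]
4 -> miss, frames [8, 3, 4]
3 -> hit
5 -> miss, frames [8, 4, 3, 5]
7 -> miss, frames [8, 4, 3, 5, 7]
0 -> miss, evict 8, frames [4, 3, 5, 7, 0]
5 -> hit
0 -> hit
7 -> hit
5 -> hit
7 -> hit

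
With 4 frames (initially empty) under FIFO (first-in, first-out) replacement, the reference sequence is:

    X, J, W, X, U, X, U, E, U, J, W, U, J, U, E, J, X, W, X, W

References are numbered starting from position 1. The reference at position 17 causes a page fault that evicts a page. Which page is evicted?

J

pos 1: X -> miss, frames {X}
pos 2: J -> miss, frames {X,J}
pos 3: W -> miss, frames {X,J,W}
pos 4: X -> hit
pos 5: U -> miss, frames {X,J,W,U}
pos 6: X -> hit
pos 7: U -> hit
pos 8: E -> miss, evict X, frames {J,W,U,E}
pos 9: U -> hit
pos 10: J -> hit
pos 11: W -> hit
pos 12: U -> hit
pos 13: J -> hit
pos 14: U -> hit
pos 15: E -> hit
pos 16: J -> hit
pos 17: X -> miss, evict J, frames {W,U,E,X}
At position 17, page J is evicted.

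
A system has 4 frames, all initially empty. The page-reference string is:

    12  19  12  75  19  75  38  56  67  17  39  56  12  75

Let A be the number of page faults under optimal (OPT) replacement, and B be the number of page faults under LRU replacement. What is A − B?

Under OPT: F F . F . . F F F F F . . . → 8 faults.
Under LRU: F F . F . . F F F F F . F F → 10 faults.
A − B = 8 − 10 = -2.

-2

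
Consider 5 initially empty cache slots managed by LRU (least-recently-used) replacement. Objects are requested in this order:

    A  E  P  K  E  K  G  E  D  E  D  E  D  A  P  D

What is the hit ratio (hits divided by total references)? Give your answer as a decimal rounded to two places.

A -> miss, frames {A}
E -> miss, frames {A,E}
P -> miss, frames {A,E,P}
K -> miss, frames {A,E,P,K}
E -> hit
K -> hit
G -> miss, frames {A,P,E,K,G}
E -> hit
D -> miss, evict A, frames {P,K,G,E,D}
E -> hit
D -> hit
E -> hit
D -> hit
A -> miss, evict P, frames {K,G,E,D,A}
P -> miss, evict K, frames {G,E,D,A,P}
D -> hit
Hits: 8 of 16 references → 8/16 = 0.5000.

0.50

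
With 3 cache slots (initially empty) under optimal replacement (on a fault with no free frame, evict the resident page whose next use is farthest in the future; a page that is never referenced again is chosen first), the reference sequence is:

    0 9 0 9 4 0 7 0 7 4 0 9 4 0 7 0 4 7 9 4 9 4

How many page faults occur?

7

0 -> miss, frames (0)
9 -> miss, frames (0 9)
0 -> hit
9 -> hit
4 -> miss, frames (0 9 4)
0 -> hit
7 -> miss, evict 9, frames (0 4 7)
0 -> hit
7 -> hit
4 -> hit
0 -> hit
9 -> miss, evict 7, frames (0 4 9)
4 -> hit
0 -> hit
7 -> miss, evict 9, frames (0 4 7)
0 -> hit
4 -> hit
7 -> hit
9 -> miss, evict 7, frames (0 4 9)
4 -> hit
9 -> hit
4 -> hit
Page faults: 7.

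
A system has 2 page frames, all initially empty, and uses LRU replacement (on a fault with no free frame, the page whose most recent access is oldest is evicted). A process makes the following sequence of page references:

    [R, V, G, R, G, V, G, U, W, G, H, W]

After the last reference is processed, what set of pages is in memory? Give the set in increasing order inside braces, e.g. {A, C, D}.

R: fault, frames (R)
V: fault, frames (R V)
G: fault, evict R, frames (V G)
R: fault, evict V, frames (G R)
G: hit
V: fault, evict R, frames (G V)
G: hit
U: fault, evict V, frames (G U)
W: fault, evict G, frames (U W)
G: fault, evict U, frames (W G)
H: fault, evict W, frames (G H)
W: fault, evict G, frames (H W)

{H, W}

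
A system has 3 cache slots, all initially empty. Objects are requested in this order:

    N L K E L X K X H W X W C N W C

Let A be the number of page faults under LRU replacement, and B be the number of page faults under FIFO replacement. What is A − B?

1

Under LRU: F F F F . F F . F F . . F F . . → 10 faults.
Under FIFO: F F F F . F . . F F . . F F . . → 9 faults.
A − B = 10 − 9 = 1.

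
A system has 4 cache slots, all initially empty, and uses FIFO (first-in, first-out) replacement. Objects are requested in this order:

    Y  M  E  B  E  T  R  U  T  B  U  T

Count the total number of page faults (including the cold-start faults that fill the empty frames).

7

Y -> fault, frames [Y]
M -> fault, frames [Y, M]
E -> fault, frames [Y, M, E]
B -> fault, frames [Y, M, E, B]
E -> hit
T -> fault, evict Y, frames [M, E, B, T]
R -> fault, evict M, frames [E, B, T, R]
U -> fault, evict E, frames [B, T, R, U]
T -> hit
B -> hit
U -> hit
T -> hit
Page faults: 7.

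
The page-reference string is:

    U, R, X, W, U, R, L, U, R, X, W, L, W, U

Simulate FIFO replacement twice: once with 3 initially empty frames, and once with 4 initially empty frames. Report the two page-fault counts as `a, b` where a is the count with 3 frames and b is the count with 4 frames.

3 frames: F F F F F F F . . F F . . F → 10 faults.
4 frames: F F F F . . F F F F F F . F → 11 faults.
11 > 10: adding a frame increased faults — Belady's anomaly.

10, 11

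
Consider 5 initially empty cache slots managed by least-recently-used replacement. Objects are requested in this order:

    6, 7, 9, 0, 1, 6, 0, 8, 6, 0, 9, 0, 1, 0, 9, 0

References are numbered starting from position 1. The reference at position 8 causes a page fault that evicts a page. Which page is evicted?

pos 1: 6 -> miss, frames {6}
pos 2: 7 -> miss, frames {6,7}
pos 3: 9 -> miss, frames {6,7,9}
pos 4: 0 -> miss, frames {6,7,9,0}
pos 5: 1 -> miss, frames {6,7,9,0,1}
pos 6: 6 -> hit
pos 7: 0 -> hit
pos 8: 8 -> miss, evict 7, frames {9,1,6,0,8}
At position 8, page 7 is evicted.

7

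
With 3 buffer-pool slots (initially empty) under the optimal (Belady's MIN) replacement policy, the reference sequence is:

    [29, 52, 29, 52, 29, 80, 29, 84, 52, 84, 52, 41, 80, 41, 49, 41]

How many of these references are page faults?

29 -> miss, frames [29]
52 -> miss, frames [29, 52]
29 -> hit
52 -> hit
29 -> hit
80 -> miss, frames [29, 52, 80]
29 -> hit
84 -> miss, evict 29, frames [52, 80, 84]
52 -> hit
84 -> hit
52 -> hit
41 -> miss, evict 84, frames [52, 80, 41]
80 -> hit
41 -> hit
49 -> miss, evict 80, frames [52, 41, 49]
41 -> hit
Page faults: 6.

6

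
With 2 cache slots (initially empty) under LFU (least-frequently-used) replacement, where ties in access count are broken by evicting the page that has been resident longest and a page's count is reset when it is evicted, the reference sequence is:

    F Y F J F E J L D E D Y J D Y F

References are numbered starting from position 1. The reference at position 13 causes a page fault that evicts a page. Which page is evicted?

pos 1: F: fault, frames {F}
pos 2: Y: fault, frames {F,Y}
pos 3: F: hit
pos 4: J: fault, evict Y, frames {F,J}
pos 5: F: hit
pos 6: E: fault, evict J, frames {F,E}
pos 7: J: fault, evict E, frames {F,J}
pos 8: L: fault, evict J, frames {F,L}
pos 9: D: fault, evict L, frames {F,D}
pos 10: E: fault, evict D, frames {F,E}
pos 11: D: fault, evict E, frames {F,D}
pos 12: Y: fault, evict D, frames {F,Y}
pos 13: J: fault, evict Y, frames {F,J}
At position 13, page Y is evicted.

Y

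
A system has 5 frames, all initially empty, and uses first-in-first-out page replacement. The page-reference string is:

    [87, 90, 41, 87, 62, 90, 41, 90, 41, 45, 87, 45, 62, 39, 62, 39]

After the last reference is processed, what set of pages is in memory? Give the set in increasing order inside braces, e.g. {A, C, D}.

87 → miss, frames {87}
90 → miss, frames {87,90}
41 → miss, frames {87,90,41}
87 → hit
62 → miss, frames {87,90,41,62}
90 → hit
41 → hit
90 → hit
41 → hit
45 → miss, frames {87,90,41,62,45}
87 → hit
45 → hit
62 → hit
39 → miss, evict 87, frames {90,41,62,45,39}
62 → hit
39 → hit

{39, 41, 45, 62, 90}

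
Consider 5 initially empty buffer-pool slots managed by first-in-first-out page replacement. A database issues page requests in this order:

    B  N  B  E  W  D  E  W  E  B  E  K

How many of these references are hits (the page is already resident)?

6

B: fault, frames {B}
N: fault, frames {B,N}
B: hit
E: fault, frames {B,N,E}
W: fault, frames {B,N,E,W}
D: fault, frames {B,N,E,W,D}
E: hit
W: hit
E: hit
B: hit
E: hit
K: fault, evict B, frames {N,E,W,D,K}
Hits: 6.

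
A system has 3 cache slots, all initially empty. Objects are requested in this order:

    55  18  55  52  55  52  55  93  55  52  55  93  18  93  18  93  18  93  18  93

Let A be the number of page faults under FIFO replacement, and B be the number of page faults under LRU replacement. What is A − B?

Under FIFO: F F . F . . . F F . . . F . . . . . . . → 6 faults.
Under LRU: F F . F . . . F . . . . F . . . . . . . → 5 faults.
A − B = 6 − 5 = 1.

1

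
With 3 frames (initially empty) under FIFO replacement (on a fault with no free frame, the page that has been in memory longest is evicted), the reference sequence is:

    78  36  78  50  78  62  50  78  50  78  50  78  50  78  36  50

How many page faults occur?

78: fault, frames [78]
36: fault, frames [78, 36]
78: hit
50: fault, frames [78, 36, 50]
78: hit
62: fault, evict 78, frames [36, 50, 62]
50: hit
78: fault, evict 36, frames [50, 62, 78]
50: hit
78: hit
50: hit
78: hit
50: hit
78: hit
36: fault, evict 50, frames [62, 78, 36]
50: fault, evict 62, frames [78, 36, 50]
Page faults: 7.

7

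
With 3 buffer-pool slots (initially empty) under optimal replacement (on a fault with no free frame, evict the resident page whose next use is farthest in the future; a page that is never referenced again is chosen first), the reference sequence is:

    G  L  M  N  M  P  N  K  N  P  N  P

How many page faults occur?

6

G -> fault, frames (G)
L -> fault, frames (G L)
M -> fault, frames (G L M)
N -> fault, evict L, frames (G M N)
M -> hit
P -> fault, evict M, frames (G N P)
N -> hit
K -> fault, evict G, frames (N P K)
N -> hit
P -> hit
N -> hit
P -> hit
Page faults: 6.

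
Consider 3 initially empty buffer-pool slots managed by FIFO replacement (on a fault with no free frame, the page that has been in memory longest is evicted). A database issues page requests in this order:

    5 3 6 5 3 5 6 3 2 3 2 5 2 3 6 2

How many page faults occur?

5 → miss, frames [5]
3 → miss, frames [5, 3]
6 → miss, frames [5, 3, 6]
5 → hit
3 → hit
5 → hit
6 → hit
3 → hit
2 → miss, evict 5, frames [3, 6, 2]
3 → hit
2 → hit
5 → miss, evict 3, frames [6, 2, 5]
2 → hit
3 → miss, evict 6, frames [2, 5, 3]
6 → miss, evict 2, frames [5, 3, 6]
2 → miss, evict 5, frames [3, 6, 2]
Page faults: 8.

8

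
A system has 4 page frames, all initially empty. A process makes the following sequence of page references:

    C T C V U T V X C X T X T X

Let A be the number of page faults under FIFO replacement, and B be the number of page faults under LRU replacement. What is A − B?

Under FIFO: F F . F F . . F F . F . . . → 7 faults.
Under LRU: F F . F F . . F F . . . . . → 6 faults.
A − B = 7 − 6 = 1.

1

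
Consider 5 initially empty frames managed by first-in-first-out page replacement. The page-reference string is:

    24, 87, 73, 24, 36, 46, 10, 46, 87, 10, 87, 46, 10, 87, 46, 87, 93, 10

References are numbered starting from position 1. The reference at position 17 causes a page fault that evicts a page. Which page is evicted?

pos 1: 24 -> fault, frames {24}
pos 2: 87 -> fault, frames {24,87}
pos 3: 73 -> fault, frames {24,87,73}
pos 4: 24 -> hit
pos 5: 36 -> fault, frames {24,87,73,36}
pos 6: 46 -> fault, frames {24,87,73,36,46}
pos 7: 10 -> fault, evict 24, frames {87,73,36,46,10}
pos 8: 46 -> hit
pos 9: 87 -> hit
pos 10: 10 -> hit
pos 11: 87 -> hit
pos 12: 46 -> hit
pos 13: 10 -> hit
pos 14: 87 -> hit
pos 15: 46 -> hit
pos 16: 87 -> hit
pos 17: 93 -> fault, evict 87, frames {73,36,46,10,93}
At position 17, page 87 is evicted.

87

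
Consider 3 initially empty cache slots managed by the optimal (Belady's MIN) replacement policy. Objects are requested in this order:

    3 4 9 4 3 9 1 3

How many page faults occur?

3 -> fault, frames [3]
4 -> fault, frames [3, 4]
9 -> fault, frames [3, 4, 9]
4 -> hit
3 -> hit
9 -> hit
1 -> fault, evict 9, frames [3, 4, 1]
3 -> hit
Page faults: 4.

4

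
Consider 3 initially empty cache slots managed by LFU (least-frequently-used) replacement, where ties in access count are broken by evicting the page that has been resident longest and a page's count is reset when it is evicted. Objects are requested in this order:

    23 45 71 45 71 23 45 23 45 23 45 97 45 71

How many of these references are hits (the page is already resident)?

9

23 → miss, frames {23}
45 → miss, frames {23,45}
71 → miss, frames {23,45,71}
45 → hit
71 → hit
23 → hit
45 → hit
23 → hit
45 → hit
23 → hit
45 → hit
97 → miss, evict 71, frames {23,45,97}
45 → hit
71 → miss, evict 97, frames {23,45,71}
Hits: 9.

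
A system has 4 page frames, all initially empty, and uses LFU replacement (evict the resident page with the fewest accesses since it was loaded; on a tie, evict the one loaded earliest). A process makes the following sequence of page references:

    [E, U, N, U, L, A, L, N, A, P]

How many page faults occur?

6

E: fault, frames (E)
U: fault, frames (E U)
N: fault, frames (E U N)
U: hit
L: fault, frames (E U N L)
A: fault, evict E, frames (U N L A)
L: hit
N: hit
A: hit
P: fault, evict U, frames (N L A P)
Page faults: 6.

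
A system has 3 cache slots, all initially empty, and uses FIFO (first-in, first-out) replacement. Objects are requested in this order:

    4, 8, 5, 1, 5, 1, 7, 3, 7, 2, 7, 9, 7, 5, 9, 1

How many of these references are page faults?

4 → fault, frames (4)
8 → fault, frames (4 8)
5 → fault, frames (4 8 5)
1 → fault, evict 4, frames (8 5 1)
5 → hit
1 → hit
7 → fault, evict 8, frames (5 1 7)
3 → fault, evict 5, frames (1 7 3)
7 → hit
2 → fault, evict 1, frames (7 3 2)
7 → hit
9 → fault, evict 7, frames (3 2 9)
7 → fault, evict 3, frames (2 9 7)
5 → fault, evict 2, frames (9 7 5)
9 → hit
1 → fault, evict 9, frames (7 5 1)
Page faults: 11.

11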